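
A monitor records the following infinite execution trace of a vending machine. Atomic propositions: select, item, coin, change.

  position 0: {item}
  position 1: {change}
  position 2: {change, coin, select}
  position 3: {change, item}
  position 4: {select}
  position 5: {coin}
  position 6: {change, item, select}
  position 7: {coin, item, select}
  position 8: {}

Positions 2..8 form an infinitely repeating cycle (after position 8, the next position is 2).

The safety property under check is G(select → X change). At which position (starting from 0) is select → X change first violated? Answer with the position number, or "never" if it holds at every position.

Check select → X change at each position in order: 0 ✓, 1 ✓, 2 ✓, 3 ✓.
At position 4 the labels are {select} and the next position 5 has {coin}, so select → X change is false there. This is the first violation.

4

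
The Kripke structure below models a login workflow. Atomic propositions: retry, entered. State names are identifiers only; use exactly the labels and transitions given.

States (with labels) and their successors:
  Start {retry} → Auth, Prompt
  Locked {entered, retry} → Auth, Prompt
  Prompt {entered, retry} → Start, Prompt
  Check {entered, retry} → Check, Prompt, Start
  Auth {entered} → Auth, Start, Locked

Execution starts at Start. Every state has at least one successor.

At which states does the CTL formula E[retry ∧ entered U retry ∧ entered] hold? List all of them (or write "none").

States satisfying retry ∧ entered: {Locked, Prompt, Check}.
States satisfying E[retry ∧ entered U retry ∧ entered]: {Locked, Prompt, Check}.

{Locked, Prompt, Check}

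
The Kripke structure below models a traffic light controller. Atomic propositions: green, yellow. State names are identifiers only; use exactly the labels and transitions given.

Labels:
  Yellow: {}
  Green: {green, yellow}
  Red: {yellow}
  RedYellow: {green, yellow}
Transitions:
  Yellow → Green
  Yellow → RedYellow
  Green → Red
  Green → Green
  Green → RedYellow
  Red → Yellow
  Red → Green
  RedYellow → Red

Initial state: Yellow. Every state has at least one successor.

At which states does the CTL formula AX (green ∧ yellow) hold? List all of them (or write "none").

{Yellow}

States satisfying green ∧ yellow: {Green, RedYellow}.
States satisfying AX (green ∧ yellow): {Yellow}.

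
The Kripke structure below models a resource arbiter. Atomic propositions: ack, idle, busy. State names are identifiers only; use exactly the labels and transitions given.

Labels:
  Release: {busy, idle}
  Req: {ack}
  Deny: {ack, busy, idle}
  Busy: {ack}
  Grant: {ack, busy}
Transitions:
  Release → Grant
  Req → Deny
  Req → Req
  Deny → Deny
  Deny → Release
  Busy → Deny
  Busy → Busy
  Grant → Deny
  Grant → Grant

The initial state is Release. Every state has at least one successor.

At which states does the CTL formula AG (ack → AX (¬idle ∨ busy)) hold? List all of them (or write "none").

{Release, Req, Deny, Busy, Grant}

States satisfying ack → AX (¬idle ∨ busy): {Release, Req, Deny, Busy, Grant}.
States satisfying AG (ack → AX (¬idle ∨ busy)): {Release, Req, Deny, Busy, Grant}.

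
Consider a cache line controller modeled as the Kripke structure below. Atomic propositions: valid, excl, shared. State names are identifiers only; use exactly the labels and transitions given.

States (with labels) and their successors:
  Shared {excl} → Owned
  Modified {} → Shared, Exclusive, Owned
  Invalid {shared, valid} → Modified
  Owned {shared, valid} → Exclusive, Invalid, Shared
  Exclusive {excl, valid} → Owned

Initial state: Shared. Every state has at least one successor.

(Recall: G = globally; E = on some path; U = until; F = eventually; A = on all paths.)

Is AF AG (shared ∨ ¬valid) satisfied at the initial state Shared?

Violated

States satisfying AG (shared ∨ ¬valid): ∅.
States satisfying AF AG (shared ∨ ¬valid): ∅.
There is a path from Shared along which AG (shared ∨ ¬valid) never holds.
Shared ∉ Sat(AF AG (shared ∨ ¬valid)).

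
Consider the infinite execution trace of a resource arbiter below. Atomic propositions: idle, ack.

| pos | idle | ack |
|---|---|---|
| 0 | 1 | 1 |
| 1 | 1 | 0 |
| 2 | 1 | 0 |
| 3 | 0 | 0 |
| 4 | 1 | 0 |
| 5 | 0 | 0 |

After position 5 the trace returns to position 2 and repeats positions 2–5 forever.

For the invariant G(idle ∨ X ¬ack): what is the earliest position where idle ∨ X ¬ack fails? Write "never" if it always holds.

idle ∨ X ¬ack holds at every position 0..5, and those are all the positions the trace ever visits, so the invariant G(idle ∨ X ¬ack) is never violated.

never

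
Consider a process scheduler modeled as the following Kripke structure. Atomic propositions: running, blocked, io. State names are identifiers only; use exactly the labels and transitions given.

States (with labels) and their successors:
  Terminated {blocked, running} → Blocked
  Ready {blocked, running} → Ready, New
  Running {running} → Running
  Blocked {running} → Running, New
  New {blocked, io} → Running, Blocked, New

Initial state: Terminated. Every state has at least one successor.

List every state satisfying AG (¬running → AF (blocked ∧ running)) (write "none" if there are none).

States satisfying ¬running → AF (blocked ∧ running): {Terminated, Ready, Running, Blocked}.
States satisfying AG (¬running → AF (blocked ∧ running)): {Running}.

{Running}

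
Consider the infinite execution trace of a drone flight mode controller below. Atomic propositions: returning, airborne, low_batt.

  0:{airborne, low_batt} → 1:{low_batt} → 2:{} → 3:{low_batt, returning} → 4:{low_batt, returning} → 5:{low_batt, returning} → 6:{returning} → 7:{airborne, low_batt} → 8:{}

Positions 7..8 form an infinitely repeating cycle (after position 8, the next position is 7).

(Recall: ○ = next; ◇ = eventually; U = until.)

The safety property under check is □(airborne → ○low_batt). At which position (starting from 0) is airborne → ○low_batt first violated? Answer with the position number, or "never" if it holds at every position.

Check airborne → ○low_batt at each position in order: 0 ✓, 1 ✓, 2 ✓, 3 ✓, 4 ✓, 5 ✓, 6 ✓.
At position 7 the labels are {airborne, low_batt} and the next position 8 has {}, so airborne → ○low_batt is false there. This is the first violation.

7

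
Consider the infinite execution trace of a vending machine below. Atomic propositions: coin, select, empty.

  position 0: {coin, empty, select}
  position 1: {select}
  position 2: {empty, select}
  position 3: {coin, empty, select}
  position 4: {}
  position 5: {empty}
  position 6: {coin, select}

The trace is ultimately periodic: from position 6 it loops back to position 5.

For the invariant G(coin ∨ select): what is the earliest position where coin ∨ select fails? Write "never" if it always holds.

4

Check coin ∨ select at each position in order: 0 ✓, 1 ✓, 2 ✓, 3 ✓.
At position 4 the labels are {}, so coin ∨ select is false there. This is the first violation.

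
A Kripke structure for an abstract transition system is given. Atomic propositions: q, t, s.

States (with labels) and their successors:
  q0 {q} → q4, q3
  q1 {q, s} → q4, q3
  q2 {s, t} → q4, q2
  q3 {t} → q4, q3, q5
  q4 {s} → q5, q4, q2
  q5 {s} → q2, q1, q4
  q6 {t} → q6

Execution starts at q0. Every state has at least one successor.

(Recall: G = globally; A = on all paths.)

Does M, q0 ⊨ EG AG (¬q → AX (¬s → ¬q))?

Yes

States satisfying AG (¬q → AX (¬s → ¬q)): {q0, q1, q2, q3, q4, q5, q6}.
States satisfying EG AG (¬q → AX (¬s → ¬q)): {q0, q1, q2, q3, q4, q5, q6}.
q0 ∈ Sat(EG AG (¬q → AX (¬s → ¬q))).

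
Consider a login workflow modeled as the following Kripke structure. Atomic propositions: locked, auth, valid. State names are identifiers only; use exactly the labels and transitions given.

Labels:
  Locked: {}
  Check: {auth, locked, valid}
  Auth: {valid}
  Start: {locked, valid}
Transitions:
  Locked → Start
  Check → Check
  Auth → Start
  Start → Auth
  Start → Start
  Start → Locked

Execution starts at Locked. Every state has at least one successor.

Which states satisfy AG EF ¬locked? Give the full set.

{Locked, Auth, Start}

States satisfying EF ¬locked: {Locked, Auth, Start}.
States satisfying AG EF ¬locked: {Locked, Auth, Start}.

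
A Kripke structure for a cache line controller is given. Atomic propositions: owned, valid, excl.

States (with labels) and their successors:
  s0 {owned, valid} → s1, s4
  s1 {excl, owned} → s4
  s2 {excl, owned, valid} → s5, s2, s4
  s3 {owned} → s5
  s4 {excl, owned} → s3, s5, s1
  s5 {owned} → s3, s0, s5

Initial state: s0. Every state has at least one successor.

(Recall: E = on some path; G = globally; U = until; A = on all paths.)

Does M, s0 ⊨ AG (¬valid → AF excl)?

No

States satisfying ¬valid → AF excl: {s0, s1, s2, s4}.
States satisfying AG (¬valid → AF excl): ∅.
s3 is reachable from s0 and violates ¬valid → AF excl, so AG fails at s0.
s0 ∉ Sat(AG (¬valid → AF excl)).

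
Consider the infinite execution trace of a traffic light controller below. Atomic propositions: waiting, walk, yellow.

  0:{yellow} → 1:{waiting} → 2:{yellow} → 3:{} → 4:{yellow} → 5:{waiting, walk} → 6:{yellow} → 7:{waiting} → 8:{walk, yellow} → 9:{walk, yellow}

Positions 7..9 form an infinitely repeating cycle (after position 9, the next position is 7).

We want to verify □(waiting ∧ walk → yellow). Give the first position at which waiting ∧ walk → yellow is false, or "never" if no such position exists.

Check waiting ∧ walk → yellow at each position in order: 0 ✓, 1 ✓, 2 ✓, 3 ✓, 4 ✓.
At position 5 the labels are {waiting, walk}, so waiting ∧ walk → yellow is false there. This is the first violation.

5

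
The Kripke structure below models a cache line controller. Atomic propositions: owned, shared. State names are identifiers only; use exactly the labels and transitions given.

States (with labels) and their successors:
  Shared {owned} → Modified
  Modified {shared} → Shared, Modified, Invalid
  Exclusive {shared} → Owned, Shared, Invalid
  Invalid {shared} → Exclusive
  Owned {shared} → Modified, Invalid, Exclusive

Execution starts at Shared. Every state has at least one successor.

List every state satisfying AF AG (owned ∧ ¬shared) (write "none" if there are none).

States satisfying AG (owned ∧ ¬shared): ∅.
States satisfying AF AG (owned ∧ ¬shared): ∅.

none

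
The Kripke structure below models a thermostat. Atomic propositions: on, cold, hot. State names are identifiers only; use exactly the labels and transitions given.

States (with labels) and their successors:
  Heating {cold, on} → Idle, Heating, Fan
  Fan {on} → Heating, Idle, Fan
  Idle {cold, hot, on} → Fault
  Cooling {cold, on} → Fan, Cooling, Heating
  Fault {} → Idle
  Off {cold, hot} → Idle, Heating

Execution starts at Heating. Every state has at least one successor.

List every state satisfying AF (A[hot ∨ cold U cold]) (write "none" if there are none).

{Heating, Idle, Cooling, Fault, Off}

States satisfying A[hot ∨ cold U cold]: {Heating, Idle, Cooling, Off}.
States satisfying AF (A[hot ∨ cold U cold]): {Heating, Idle, Cooling, Fault, Off}.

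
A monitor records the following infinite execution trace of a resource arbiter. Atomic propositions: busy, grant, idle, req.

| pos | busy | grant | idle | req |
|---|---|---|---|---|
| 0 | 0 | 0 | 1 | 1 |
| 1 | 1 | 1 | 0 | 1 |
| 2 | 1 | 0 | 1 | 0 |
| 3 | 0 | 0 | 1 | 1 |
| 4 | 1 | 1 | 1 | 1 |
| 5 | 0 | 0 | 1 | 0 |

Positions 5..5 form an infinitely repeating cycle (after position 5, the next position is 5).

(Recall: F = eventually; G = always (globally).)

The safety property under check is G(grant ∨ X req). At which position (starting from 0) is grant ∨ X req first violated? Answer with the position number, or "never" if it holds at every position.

Check grant ∨ X req at each position in order: 0 ✓, 1 ✓, 2 ✓, 3 ✓, 4 ✓.
At position 5 the labels are {idle} and the next position 5 has {idle}, so grant ∨ X req is false there. This is the first violation.

5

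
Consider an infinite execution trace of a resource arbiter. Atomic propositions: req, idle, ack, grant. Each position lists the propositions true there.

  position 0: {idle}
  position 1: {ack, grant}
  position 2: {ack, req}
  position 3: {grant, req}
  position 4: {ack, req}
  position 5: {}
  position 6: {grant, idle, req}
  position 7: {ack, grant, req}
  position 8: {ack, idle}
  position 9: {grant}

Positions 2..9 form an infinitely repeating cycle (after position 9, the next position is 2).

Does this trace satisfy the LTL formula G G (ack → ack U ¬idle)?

G (ack → ack U ¬idle) holds at every position 0..9, and those are all positions ever visited, so G G (ack → ack U ¬idle) holds.

Yes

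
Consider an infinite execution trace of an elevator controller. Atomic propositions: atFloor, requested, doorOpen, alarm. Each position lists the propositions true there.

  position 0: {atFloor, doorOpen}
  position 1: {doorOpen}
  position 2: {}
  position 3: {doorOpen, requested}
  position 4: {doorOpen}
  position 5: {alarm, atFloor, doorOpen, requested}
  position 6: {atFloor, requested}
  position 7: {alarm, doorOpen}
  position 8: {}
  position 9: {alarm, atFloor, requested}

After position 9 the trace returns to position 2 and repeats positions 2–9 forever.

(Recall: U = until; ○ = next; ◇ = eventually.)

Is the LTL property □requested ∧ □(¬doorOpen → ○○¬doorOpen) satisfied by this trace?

No

requested must hold at every position from 0 onward. It fails at position 0, so □requested is false.
¬doorOpen → ○○¬doorOpen must hold at every position from 0 onward. It fails at position 2, so □(¬doorOpen → ○○¬doorOpen) is false.
Positions where ¬doorOpen holds: 2, 6, 8, 9.
Check ○○¬doorOpen at each: 2→fails, 6→ok, 8→ok, 9→fails.
At position 0: □requested is false; □(¬doorOpen → ○○¬doorOpen) is false; so □requested ∧ □(¬doorOpen → ○○¬doorOpen) is false.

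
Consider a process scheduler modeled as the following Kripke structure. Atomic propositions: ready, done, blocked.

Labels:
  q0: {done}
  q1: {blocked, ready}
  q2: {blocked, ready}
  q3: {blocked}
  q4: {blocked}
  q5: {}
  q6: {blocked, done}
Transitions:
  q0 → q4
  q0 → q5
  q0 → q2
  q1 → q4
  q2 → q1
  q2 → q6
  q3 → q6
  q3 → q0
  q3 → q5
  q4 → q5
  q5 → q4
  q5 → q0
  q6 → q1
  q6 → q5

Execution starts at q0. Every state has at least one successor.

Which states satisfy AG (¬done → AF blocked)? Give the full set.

States satisfying ¬done → AF blocked: {q0, q1, q2, q3, q4, q6}.
States satisfying AG (¬done → AF blocked): ∅.

none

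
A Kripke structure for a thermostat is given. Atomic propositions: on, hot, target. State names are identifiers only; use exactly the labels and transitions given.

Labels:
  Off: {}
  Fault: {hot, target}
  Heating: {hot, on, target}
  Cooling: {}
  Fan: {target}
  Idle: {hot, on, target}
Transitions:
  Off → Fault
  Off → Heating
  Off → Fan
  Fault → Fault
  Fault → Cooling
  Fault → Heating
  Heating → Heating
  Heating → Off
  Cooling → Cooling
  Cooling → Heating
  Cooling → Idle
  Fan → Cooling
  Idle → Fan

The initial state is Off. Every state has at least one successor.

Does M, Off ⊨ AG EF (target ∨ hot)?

States satisfying EF (target ∨ hot): {Off, Fault, Heating, Cooling, Fan, Idle}.
States satisfying AG EF (target ∨ hot): {Off, Fault, Heating, Cooling, Fan, Idle}.
Every state reachable from Off satisfies EF (target ∨ hot).
Off ∈ Sat(AG EF (target ∨ hot)).

Satisfied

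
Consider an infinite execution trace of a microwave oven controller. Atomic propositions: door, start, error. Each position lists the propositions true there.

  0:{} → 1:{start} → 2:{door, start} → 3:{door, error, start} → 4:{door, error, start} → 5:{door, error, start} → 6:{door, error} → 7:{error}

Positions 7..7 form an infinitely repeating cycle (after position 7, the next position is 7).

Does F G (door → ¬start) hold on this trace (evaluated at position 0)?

G (door → ¬start) holds at position 6, which is reachable from 0, so F G (door → ¬start) holds.

Holds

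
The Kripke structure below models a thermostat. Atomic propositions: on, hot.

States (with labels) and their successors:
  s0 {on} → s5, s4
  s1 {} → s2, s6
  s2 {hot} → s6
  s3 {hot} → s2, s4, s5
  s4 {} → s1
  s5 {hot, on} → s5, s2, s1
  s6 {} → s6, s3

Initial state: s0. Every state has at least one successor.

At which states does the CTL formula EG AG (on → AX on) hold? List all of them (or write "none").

States satisfying AG (on → AX on): ∅.
States satisfying EG AG (on → AX on): ∅.

none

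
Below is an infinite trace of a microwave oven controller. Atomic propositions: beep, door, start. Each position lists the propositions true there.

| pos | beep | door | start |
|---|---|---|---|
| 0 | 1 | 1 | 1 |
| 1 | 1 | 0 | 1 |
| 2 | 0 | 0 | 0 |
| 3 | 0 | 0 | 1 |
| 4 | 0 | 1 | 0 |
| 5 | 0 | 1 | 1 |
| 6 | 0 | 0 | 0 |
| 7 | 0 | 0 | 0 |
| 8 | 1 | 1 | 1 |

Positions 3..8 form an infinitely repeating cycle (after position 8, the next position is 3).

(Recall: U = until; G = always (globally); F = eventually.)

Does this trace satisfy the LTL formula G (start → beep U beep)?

start → beep U beep must hold at every position from 0 onward. It fails at position 3, so G (start → beep U beep) is false.
Positions where start holds: 0, 1, 3, 5, 8.
Check beep U beep at each: 0→ok, 1→ok, 3→fails, 5→fails, 8→ok.

No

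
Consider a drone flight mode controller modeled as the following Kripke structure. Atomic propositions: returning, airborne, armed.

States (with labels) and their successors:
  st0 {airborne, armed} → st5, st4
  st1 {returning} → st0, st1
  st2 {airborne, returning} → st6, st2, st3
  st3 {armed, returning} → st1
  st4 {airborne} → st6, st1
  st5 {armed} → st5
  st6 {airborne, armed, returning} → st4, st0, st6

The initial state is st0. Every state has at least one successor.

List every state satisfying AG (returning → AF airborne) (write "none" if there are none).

States satisfying returning → AF airborne: {st0, st2, st4, st5, st6}.
States satisfying AG (returning → AF airborne): {st5}.

{st5}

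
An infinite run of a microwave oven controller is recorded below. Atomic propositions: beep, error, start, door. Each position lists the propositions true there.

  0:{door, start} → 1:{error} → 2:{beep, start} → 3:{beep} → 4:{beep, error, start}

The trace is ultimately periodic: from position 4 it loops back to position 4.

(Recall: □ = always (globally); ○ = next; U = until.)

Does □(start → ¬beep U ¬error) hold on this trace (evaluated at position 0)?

start → ¬beep U ¬error must hold at every position from 0 onward. It fails at position 4, so □(start → ¬beep U ¬error) is false.
Positions where start holds: 0, 2, 4.
Check ¬beep U ¬error at each: 0→ok, 2→ok, 4→fails.

Does not hold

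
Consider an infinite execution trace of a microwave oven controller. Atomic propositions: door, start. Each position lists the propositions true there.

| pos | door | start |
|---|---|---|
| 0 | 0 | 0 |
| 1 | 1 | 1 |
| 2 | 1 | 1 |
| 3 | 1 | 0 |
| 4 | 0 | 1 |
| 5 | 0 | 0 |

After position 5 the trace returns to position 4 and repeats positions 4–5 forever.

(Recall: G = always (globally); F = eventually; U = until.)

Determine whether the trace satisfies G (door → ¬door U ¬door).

Violated

door → ¬door U ¬door must hold at every position from 0 onward. It fails at position 1, so G (door → ¬door U ¬door) is false.
Positions where door holds: 1, 2, 3.
Check ¬door U ¬door at each: 1→fails, 2→fails, 3→fails.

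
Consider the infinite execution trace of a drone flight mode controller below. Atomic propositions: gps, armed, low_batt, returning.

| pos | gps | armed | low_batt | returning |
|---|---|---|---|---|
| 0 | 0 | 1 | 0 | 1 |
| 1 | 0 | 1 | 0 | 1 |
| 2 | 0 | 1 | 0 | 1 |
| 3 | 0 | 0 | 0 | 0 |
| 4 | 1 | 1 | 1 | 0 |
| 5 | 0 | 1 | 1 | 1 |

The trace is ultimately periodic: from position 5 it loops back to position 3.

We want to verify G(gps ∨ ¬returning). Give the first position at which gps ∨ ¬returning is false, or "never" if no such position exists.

0

At position 0 the labels are {armed, returning}, so gps ∨ ¬returning is false there. This is the first violation.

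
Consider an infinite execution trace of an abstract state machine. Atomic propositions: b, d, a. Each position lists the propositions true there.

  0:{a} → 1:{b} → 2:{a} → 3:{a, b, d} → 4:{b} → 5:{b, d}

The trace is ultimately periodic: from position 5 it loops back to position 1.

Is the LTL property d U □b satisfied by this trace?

Does not hold

Walking from position 0: at position 0, □b has not yet held and d fails, so d U □b is false.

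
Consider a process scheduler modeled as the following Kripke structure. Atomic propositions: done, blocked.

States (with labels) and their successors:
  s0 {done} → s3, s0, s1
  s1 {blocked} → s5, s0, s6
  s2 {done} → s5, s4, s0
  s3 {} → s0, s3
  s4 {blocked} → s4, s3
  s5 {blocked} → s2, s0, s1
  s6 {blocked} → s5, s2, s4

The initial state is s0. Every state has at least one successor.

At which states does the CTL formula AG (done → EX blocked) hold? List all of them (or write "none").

{s0, s1, s2, s3, s4, s5, s6}

States satisfying done → EX blocked: {s0, s1, s2, s3, s4, s5, s6}.
States satisfying AG (done → EX blocked): {s0, s1, s2, s3, s4, s5, s6}.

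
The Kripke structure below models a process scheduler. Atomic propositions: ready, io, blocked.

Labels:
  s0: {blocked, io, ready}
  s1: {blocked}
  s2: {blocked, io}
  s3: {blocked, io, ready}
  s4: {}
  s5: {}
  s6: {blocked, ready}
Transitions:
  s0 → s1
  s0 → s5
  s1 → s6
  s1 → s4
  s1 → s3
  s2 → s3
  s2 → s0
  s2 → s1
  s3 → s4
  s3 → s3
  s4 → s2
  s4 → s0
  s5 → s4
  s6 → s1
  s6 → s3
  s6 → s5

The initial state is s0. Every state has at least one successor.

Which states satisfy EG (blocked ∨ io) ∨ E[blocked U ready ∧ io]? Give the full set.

{s0, s1, s2, s3, s6}

States satisfying blocked ∨ io: {s0, s1, s2, s3, s6}.
States satisfying EG (blocked ∨ io): {s0, s1, s2, s3, s6}.
States satisfying blocked: {s0, s1, s2, s3, s6}.
States satisfying ready ∧ io: {s0, s3}.
States satisfying E[blocked U ready ∧ io]: {s0, s1, s2, s3, s6}.
States satisfying EG (blocked ∨ io) ∨ E[blocked U ready ∧ io]: {s0, s1, s2, s3, s6}.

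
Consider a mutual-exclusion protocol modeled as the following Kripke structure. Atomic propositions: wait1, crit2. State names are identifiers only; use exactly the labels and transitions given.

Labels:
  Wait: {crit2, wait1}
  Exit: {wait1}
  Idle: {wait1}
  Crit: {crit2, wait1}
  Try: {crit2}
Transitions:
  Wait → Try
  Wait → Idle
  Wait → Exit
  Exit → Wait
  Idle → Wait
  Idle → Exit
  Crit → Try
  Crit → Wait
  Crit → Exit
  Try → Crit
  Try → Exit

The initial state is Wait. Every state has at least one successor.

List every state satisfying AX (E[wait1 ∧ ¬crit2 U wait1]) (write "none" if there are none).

{Exit, Idle, Try}

States satisfying E[wait1 ∧ ¬crit2 U wait1]: {Wait, Exit, Idle, Crit}.
States satisfying AX (E[wait1 ∧ ¬crit2 U wait1]): {Exit, Idle, Try}.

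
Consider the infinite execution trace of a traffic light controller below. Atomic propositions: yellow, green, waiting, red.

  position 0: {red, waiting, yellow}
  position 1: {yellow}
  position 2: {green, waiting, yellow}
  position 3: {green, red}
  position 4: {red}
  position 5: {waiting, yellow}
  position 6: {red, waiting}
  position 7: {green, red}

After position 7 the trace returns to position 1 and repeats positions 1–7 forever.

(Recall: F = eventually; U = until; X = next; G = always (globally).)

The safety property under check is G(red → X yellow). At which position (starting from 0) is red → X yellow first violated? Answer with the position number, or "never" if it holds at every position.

3

Check red → X yellow at each position in order: 0 ✓, 1 ✓, 2 ✓.
At position 3 the labels are {green, red} and the next position 4 has {red}, so red → X yellow is false there. This is the first violation.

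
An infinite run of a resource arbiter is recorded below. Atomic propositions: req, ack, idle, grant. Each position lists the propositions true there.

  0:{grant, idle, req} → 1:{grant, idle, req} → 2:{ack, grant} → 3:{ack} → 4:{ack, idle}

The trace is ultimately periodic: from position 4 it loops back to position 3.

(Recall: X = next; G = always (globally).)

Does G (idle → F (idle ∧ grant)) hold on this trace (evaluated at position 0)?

idle → F (idle ∧ grant) must hold at every position from 0 onward. It fails at position 4, so G (idle → F (idle ∧ grant)) is false.
Positions where idle holds: 0, 1, 4.
Check F (idle ∧ grant) at each: 0→ok, 1→ok, 4→fails.

Violated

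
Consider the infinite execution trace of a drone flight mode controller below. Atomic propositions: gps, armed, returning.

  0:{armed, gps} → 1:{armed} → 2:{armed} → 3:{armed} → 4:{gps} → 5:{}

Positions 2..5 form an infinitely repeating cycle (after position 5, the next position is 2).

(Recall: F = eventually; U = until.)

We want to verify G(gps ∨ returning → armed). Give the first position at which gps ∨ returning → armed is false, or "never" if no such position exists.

4

Check gps ∨ returning → armed at each position in order: 0 ✓, 1 ✓, 2 ✓, 3 ✓.
At position 4 the labels are {gps}, so gps ∨ returning → armed is false there. This is the first violation.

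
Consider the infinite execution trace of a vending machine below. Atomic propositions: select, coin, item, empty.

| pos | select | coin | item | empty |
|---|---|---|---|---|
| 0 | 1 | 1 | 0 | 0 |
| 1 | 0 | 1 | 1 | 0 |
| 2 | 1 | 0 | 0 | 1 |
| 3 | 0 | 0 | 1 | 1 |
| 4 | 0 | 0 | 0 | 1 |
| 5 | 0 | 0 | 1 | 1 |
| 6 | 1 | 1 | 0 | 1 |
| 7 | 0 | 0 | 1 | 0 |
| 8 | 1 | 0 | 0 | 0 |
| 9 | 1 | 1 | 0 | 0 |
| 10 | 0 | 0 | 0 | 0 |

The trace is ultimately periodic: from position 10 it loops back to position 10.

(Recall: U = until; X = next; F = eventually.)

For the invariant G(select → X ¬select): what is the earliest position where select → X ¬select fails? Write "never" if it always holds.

Check select → X ¬select at each position in order: 0 ✓, 1 ✓, 2 ✓, 3 ✓, 4 ✓, 5 ✓, 6 ✓, 7 ✓.
At position 8 the labels are {select} and the next position 9 has {coin, select}, so select → X ¬select is false there. This is the first violation.

8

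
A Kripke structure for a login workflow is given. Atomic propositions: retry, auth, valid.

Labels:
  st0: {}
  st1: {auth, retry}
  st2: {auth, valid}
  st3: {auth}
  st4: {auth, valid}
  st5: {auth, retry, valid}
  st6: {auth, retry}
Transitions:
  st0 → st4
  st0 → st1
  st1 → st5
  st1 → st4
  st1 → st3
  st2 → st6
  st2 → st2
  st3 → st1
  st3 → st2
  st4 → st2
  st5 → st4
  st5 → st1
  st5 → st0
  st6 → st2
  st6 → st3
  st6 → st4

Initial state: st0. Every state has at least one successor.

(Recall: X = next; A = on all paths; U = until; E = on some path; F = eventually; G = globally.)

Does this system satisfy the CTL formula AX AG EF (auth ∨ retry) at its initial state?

Holds

States satisfying AG EF (auth ∨ retry): {st0, st1, st2, st3, st4, st5, st6}.
States satisfying AX AG EF (auth ∨ retry): {st0, st1, st2, st3, st4, st5, st6}.
st0 ∈ Sat(AX AG EF (auth ∨ retry)).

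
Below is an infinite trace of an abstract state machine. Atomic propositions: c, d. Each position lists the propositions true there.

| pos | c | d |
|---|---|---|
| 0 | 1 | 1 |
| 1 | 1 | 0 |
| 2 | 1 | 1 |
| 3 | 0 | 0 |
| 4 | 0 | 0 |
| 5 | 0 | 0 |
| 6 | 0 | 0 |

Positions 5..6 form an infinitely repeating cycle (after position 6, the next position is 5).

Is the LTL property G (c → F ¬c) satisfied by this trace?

Holds

c → F ¬c holds at every position 0..6, and those are all positions ever visited, so G (c → F ¬c) holds.
Positions where c holds: 0, 1, 2.
Check F ¬c at each: 0→ok, 1→ok, 2→ok.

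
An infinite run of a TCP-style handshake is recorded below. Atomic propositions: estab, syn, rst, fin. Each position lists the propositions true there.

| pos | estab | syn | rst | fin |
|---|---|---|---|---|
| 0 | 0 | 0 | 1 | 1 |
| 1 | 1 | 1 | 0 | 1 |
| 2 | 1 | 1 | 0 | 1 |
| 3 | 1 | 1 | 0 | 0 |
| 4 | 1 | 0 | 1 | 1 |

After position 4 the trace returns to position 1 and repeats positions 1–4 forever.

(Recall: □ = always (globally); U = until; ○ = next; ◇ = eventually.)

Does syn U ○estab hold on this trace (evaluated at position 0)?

Holds

Walking from position 0: ○estab first holds at position 0, and syn holds at every earlier position along the way, so syn U ○estab holds.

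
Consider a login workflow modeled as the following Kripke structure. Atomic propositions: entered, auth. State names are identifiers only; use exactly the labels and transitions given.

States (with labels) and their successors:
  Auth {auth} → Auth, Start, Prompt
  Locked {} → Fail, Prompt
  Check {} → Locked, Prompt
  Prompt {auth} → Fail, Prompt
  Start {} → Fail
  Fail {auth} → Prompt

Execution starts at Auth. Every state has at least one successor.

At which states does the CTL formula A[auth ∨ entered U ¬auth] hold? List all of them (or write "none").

{Locked, Check, Start}

States satisfying auth ∨ entered: {Auth, Prompt, Fail}.
States satisfying ¬auth: {Locked, Check, Start}.
States satisfying A[auth ∨ entered U ¬auth]: {Locked, Check, Start}.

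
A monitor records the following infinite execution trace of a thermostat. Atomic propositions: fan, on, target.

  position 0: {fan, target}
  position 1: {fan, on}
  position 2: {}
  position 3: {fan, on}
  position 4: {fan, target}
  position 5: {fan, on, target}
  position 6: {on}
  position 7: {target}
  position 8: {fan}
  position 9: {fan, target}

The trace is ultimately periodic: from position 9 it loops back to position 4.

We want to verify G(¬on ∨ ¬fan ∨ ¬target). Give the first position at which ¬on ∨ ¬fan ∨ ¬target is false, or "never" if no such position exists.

Check ¬on ∨ ¬fan ∨ ¬target at each position in order: 0 ✓, 1 ✓, 2 ✓, 3 ✓, 4 ✓.
At position 5 the labels are {fan, on, target}, so ¬on ∨ ¬fan ∨ ¬target is false there. This is the first violation.

5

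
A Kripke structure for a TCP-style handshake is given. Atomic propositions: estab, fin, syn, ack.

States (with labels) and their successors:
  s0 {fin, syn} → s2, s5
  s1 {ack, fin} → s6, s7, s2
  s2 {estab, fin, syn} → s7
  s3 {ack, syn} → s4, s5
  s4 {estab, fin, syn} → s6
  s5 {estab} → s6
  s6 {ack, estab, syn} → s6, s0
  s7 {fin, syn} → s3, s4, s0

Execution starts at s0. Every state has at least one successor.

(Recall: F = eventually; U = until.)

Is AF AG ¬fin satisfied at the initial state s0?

States satisfying AG ¬fin: ∅.
States satisfying AF AG ¬fin: ∅.
There is a path from s0 along which AG ¬fin never holds.
s0 ∉ Sat(AF AG ¬fin).

Does not hold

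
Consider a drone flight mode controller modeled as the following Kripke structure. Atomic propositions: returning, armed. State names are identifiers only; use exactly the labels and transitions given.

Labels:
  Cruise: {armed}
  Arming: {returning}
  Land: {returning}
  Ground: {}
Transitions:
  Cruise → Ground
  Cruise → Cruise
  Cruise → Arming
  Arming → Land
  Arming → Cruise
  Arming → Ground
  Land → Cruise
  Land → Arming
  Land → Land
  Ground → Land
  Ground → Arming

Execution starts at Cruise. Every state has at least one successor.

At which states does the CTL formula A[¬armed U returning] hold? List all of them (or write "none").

States satisfying ¬armed: {Arming, Land, Ground}.
States satisfying returning: {Arming, Land}.
States satisfying A[¬armed U returning]: {Arming, Land, Ground}.

{Arming, Land, Ground}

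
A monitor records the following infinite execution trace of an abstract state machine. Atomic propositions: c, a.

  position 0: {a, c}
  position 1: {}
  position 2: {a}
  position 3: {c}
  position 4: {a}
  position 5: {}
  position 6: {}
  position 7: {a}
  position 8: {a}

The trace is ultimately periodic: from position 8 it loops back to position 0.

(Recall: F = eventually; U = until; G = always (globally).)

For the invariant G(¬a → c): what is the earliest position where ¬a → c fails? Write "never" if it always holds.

Check ¬a → c at each position in order: 0 ✓.
At position 1 the labels are {}, so ¬a → c is false there. This is the first violation.

1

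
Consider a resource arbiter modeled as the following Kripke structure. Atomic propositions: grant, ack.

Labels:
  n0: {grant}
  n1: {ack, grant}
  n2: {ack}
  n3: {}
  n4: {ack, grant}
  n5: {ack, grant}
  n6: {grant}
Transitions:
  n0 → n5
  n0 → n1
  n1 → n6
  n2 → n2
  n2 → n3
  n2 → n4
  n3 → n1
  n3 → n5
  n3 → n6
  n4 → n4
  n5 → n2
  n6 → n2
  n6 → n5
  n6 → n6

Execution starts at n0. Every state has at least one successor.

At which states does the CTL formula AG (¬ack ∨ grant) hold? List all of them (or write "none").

States satisfying ¬ack ∨ grant: {n0, n1, n3, n4, n5, n6}.
States satisfying AG (¬ack ∨ grant): {n4}.

{n4}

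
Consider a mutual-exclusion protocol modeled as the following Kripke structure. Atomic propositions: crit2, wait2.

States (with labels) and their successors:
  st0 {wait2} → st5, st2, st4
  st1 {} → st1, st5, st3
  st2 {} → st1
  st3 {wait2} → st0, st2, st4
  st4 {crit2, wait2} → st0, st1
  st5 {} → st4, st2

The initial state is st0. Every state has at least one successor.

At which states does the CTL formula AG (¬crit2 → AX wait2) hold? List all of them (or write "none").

States satisfying ¬crit2 → AX wait2: {st4}.
States satisfying AG (¬crit2 → AX wait2): ∅.

none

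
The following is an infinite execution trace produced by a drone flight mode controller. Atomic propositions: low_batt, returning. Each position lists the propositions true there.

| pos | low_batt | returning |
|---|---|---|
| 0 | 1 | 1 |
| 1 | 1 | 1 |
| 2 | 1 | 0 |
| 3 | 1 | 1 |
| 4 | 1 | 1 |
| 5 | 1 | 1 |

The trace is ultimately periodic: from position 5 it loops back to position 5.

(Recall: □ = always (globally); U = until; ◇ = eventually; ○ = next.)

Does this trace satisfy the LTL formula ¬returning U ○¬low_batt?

Violated

Walking from position 0: at position 0, ○¬low_batt has not yet held and ¬returning fails, so ¬returning U ○¬low_batt is false.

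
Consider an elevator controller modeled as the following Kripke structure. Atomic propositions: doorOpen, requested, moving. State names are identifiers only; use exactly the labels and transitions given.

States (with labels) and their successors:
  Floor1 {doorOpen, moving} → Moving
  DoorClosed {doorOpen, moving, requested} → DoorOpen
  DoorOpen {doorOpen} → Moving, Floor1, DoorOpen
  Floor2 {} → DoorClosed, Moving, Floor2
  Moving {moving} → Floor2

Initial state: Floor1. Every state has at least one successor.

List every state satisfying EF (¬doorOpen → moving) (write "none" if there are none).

States satisfying ¬doorOpen → moving: {Floor1, DoorClosed, DoorOpen, Moving}.
States satisfying EF (¬doorOpen → moving): {Floor1, DoorClosed, DoorOpen, Floor2, Moving}.

{Floor1, DoorClosed, DoorOpen, Floor2, Moving}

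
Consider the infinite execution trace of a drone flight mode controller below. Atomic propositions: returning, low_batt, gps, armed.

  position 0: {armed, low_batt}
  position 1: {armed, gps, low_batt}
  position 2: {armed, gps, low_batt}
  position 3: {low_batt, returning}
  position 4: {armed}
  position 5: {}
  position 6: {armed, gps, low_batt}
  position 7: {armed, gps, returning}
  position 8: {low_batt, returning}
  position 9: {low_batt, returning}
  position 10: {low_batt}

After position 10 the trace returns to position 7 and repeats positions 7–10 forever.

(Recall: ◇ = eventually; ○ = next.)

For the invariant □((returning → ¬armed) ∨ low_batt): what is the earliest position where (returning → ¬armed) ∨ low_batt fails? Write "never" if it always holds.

Check (returning → ¬armed) ∨ low_batt at each position in order: 0 ✓, 1 ✓, 2 ✓, 3 ✓, 4 ✓, 5 ✓, 6 ✓.
At position 7 the labels are {armed, gps, returning}, so (returning → ¬armed) ∨ low_batt is false there. This is the first violation.

7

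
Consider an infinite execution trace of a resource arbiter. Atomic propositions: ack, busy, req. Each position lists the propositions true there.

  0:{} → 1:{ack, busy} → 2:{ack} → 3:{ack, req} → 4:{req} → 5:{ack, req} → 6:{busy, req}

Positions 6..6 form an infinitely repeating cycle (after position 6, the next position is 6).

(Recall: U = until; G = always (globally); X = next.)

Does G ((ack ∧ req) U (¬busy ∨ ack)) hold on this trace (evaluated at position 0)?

Violated

(ack ∧ req) U (¬busy ∨ ack) must hold at every position from 0 onward. It fails at position 6, so G ((ack ∧ req) U (¬busy ∨ ack)) is false.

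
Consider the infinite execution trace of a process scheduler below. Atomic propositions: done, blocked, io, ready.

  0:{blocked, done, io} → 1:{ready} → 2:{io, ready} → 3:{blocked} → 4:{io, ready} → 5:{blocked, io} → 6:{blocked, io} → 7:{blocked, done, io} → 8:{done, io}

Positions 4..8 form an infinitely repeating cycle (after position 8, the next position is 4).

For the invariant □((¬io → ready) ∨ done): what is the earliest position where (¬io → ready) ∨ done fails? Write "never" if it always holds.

3

Check (¬io → ready) ∨ done at each position in order: 0 ✓, 1 ✓, 2 ✓.
At position 3 the labels are {blocked}, so (¬io → ready) ∨ done is false there. This is the first violation.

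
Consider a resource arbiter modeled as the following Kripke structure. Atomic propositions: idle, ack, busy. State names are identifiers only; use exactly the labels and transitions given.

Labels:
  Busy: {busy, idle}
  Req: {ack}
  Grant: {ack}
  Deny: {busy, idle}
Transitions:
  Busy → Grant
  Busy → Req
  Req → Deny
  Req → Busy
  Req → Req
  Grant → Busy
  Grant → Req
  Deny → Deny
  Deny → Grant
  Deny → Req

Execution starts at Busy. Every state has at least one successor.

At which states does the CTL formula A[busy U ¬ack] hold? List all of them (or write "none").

States satisfying busy: {Busy, Deny}.
States satisfying ¬ack: {Busy, Deny}.
States satisfying A[busy U ¬ack]: {Busy, Deny}.

{Busy, Deny}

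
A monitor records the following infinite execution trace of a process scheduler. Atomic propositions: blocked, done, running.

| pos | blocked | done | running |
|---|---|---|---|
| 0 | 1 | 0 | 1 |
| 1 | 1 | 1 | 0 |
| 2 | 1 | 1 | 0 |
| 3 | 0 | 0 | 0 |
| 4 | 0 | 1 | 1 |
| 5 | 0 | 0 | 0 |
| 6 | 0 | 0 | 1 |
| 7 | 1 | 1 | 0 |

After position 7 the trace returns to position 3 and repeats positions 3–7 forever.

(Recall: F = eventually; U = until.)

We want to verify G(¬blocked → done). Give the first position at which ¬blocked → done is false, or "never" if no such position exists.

Check ¬blocked → done at each position in order: 0 ✓, 1 ✓, 2 ✓.
At position 3 the labels are {}, so ¬blocked → done is false there. This is the first violation.

3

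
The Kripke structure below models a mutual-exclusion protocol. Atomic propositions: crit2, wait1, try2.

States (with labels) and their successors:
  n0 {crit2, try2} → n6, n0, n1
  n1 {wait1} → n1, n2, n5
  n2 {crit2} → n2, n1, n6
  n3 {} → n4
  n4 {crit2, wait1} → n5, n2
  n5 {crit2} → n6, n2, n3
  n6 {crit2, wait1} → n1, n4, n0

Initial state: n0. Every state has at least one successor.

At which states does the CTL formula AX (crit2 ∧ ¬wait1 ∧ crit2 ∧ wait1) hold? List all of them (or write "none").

States satisfying crit2 ∧ ¬wait1 ∧ crit2 ∧ wait1: ∅.
States satisfying AX (crit2 ∧ ¬wait1 ∧ crit2 ∧ wait1): ∅.

none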